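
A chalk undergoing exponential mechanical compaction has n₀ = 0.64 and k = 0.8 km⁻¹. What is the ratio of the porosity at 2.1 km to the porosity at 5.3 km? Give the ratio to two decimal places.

n(Z₁)/n(Z₂) = e^(−k·Z₁)/e^(−k·Z₂) = e^{k(Z₂−Z₁)}
= exp(0.8 × 3.2) = exp(2.56) = 12.9358

12.94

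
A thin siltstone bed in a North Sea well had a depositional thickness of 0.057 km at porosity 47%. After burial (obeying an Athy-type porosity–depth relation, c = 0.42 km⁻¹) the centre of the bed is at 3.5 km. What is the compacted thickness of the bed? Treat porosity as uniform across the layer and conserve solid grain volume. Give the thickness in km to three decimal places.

0.034 km

Porosity at 3.5 km: n = 0.47·exp(−0.42×3.5) = 0.1081
Solid-volume conservation: h(1−n) = h₀(1−n₀) ⇒ h = h₀·(1−n₀)/(1−n)
h = 0.057 × (1 − 0.47)/(1 − 0.1081) = 0.057 × 0.5942 = 0.0339 km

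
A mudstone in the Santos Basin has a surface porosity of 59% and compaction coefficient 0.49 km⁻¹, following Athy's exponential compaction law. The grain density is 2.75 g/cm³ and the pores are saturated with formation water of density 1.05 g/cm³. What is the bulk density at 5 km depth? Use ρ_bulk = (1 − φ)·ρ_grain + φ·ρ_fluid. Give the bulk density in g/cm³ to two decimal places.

2.66 g/cm³

Porosity at depth: φ = 0.59·exp(−0.49×5) = 0.59×0.0863 = 0.0509
Bulk density: ρ_b = (1−φ)ρ_g + φ·ρ_f = 0.9491×2.75 + 0.0509×1.05
       = 2.610 + 0.053 = 2.663 g/cm³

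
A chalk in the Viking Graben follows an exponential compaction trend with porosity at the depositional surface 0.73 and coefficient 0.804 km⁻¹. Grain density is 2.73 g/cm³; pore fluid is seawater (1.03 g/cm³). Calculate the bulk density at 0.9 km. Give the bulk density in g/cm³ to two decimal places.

Porosity at depth: n = 0.73·exp(−0.804×0.9) = 0.73×0.4850 = 0.3541
Bulk density: ρ_b = (1−n)ρ_g + n·ρ_f = 0.6459×2.73 + 0.3541×1.03
       = 1.763 + 0.365 = 2.128 g/cm³

2.13 g/cm³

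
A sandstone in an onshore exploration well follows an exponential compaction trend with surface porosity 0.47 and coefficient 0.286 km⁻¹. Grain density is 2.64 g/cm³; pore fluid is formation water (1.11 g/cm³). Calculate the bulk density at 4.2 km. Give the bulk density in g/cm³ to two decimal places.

2.42 g/cm³

Porosity at depth: n = 0.47·exp(−0.286×4.2) = 0.47×0.3008 = 0.1414
Bulk density: ρ_b = (1−n)ρ_g + n·ρ_f = 0.8586×2.64 + 0.1414×1.11
       = 2.267 + 0.157 = 2.424 g/cm³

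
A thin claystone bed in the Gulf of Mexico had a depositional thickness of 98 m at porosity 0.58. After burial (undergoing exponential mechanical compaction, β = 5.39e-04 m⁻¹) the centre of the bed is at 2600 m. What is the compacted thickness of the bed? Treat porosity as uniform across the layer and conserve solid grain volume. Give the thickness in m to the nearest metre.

Working in km (1 km = 1000 m; β in km⁻¹ = β in m⁻¹ × 1000):
Porosity at 2.6 km: n = 0.58·exp(−0.539×2.6) = 0.1428
Solid-volume conservation: h(1−n) = h₀(1−n₀) ⇒ h = h₀·(1−n₀)/(1−n)
h = 0.098 × (1 − 0.58)/(1 − 0.1428) = 0.098 × 0.4900 = 0.0480 km

48 m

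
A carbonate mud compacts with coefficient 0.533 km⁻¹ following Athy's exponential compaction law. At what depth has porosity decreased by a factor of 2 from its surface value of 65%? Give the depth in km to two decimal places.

1.30 km

φ/φ₀ = 1/2 ⇒ exp(−β·z) = 1/2 ⇒ z = ln(2) / β
z = 0.6931 / 0.533 = 1.300 km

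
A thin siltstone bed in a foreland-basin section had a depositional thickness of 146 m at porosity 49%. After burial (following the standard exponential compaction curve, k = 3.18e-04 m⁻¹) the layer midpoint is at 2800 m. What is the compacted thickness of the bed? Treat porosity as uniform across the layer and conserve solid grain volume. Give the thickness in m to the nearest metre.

93 m

Working in km (1 km = 1000 m; k in km⁻¹ = k in m⁻¹ × 1000):
Porosity at 2.8 km: n = 0.49·exp(−0.318×2.8) = 0.2011
Solid-volume conservation: h(1−n) = h₀(1−n₀) ⇒ h = h₀·(1−n₀)/(1−n)
h = 0.146 × (1 − 0.49)/(1 − 0.2011) = 0.146 × 0.6384 = 0.0932 km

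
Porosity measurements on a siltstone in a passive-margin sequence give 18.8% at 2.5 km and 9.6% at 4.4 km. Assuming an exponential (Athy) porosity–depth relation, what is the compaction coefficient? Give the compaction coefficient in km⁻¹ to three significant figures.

0.354 km⁻¹

Athy: φ(z) = φ₀ e^(−kz) ⇒ φ₁/φ₂ = e^{k(z₂−z₁)} ⇒ k = ln(φ₁/φ₂)/(z₂−z₁)
k = ln(0.188/0.096) / (4.4 − 2.5) = ln(1.958) / 1.9 = 0.6721 / 1.9 = 0.3537 km⁻¹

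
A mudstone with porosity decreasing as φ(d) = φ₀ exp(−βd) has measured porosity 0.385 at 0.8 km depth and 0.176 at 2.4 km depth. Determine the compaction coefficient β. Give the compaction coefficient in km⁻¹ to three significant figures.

Athy: φ(d) = φ₀ e^(−βd) ⇒ φ₁/φ₂ = e^{β(d₂−d₁)} ⇒ β = ln(φ₁/φ₂)/(d₂−d₁)
β = ln(0.385/0.176) / (2.4 − 0.8) = ln(2.188) / 1.6 = 0.7828 / 1.6 = 0.4892 km⁻¹

0.489 km⁻¹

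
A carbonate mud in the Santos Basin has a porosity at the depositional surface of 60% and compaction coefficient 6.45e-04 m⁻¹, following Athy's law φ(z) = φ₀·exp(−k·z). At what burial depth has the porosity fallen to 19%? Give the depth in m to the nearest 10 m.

Working in km (1 km = 1000 m; k in km⁻¹ = k in m⁻¹ × 1000):
Invert Athy's law: z = ln(φ₀/φ) / k
z = ln(0.6/0.19) / 0.645 = ln(3.158) / 0.645 = 1.1499 / 0.645 = 1.783 km

1780 m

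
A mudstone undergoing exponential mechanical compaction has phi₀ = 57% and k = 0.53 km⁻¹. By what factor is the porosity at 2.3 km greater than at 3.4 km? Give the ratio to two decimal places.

phi(d₁)/phi(d₂) = e^(−k·d₁)/e^(−k·d₂) = e^{k(d₂−d₁)}
= exp(0.53 × 1.1) = exp(0.583) = 1.7914

1.79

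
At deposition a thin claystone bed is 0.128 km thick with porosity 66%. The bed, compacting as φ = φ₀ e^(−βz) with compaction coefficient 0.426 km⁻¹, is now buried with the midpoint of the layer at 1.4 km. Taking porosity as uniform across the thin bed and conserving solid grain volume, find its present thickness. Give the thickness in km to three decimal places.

Porosity at 1.4 km: φ = 0.66·exp(−0.426×1.4) = 0.3635
Solid-volume conservation: h(1−φ) = h₀(1−φ₀) ⇒ h = h₀·(1−φ₀)/(1−φ)
h = 0.128 × (1 − 0.66)/(1 − 0.3635) = 0.128 × 0.5342 = 0.0684 km

0.068 km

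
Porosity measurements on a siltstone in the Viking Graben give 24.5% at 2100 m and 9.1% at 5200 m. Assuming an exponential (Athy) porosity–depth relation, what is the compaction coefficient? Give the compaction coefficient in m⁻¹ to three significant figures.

0.000319 m⁻¹

Working in km (1 km = 1000 m; k in km⁻¹ = k in m⁻¹ × 1000):
Athy: φ(d) = φ₀ e^(−kd) ⇒ φ₁/φ₂ = e^{k(d₂−d₁)} ⇒ k = ln(φ₁/φ₂)/(d₂−d₁)
k = ln(0.245/0.091) / (5.2 − 2.1) = ln(2.692) / 3.1 = 0.9904 / 3.1 = 0.3195 km⁻¹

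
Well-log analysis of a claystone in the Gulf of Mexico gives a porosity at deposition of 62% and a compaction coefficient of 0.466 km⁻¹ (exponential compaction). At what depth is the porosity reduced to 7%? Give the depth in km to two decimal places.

4.68 km

Invert Athy's law: z = ln(φ₀/φ) / c
z = ln(0.62/0.07) / 0.466 = ln(8.857) / 0.466 = 2.1812 / 0.466 = 4.681 km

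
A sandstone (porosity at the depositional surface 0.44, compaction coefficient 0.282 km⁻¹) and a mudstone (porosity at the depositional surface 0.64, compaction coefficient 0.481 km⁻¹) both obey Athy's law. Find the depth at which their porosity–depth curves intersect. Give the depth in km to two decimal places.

1.88 km

Set phi₀ₐ e^(−kₐZ) = phi₀ᵦ e^(−kᵦZ) ⇒ ln(phi₀ₐ/phi₀ᵦ) = (kₐ − kᵦ)·Z
Z = ln(0.44/0.64) / (0.282 − 0.481) = -0.3747 / -0.199 = 1.883 km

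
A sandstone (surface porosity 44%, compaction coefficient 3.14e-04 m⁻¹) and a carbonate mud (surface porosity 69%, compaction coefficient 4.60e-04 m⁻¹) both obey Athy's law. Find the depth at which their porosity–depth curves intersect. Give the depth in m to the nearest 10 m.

Working in km (1 km = 1000 m; k in km⁻¹ = k in m⁻¹ × 1000):
Set phi₀ₐ e^(−kₐd) = phi₀ᵦ e^(−kᵦd) ⇒ ln(phi₀ₐ/phi₀ᵦ) = (kₐ − kᵦ)·d
d = ln(0.44/0.69) / (0.314 − 0.46) = -0.4499 / -0.146 = 3.082 km

3080 m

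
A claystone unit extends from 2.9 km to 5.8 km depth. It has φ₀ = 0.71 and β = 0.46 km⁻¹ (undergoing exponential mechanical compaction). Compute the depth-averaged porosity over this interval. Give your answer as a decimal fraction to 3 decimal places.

⟨φ⟩ = (1/(d₂−d₁)) ∫ φ₀ e^(−βd) dd = φ₀·(e^(−β·d₁) − e^(−β·d₂)) / (β·(d₂−d₁))
e^(−0.46×2.9) = 0.2634; e^(−0.46×5.8) = 0.0694
⟨φ⟩ = 0.71 × (0.2634 − 0.0694) / (0.46 × 2.9) = 0.71 × 0.1455 = 0.1033

0.103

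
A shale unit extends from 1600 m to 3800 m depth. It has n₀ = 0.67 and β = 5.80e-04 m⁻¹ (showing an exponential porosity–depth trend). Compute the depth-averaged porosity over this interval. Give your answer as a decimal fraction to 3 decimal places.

Working in km (1 km = 1000 m; β in km⁻¹ = β in m⁻¹ × 1000):
⟨n⟩ = (1/(Z₂−Z₁)) ∫ n₀ e^(−βZ) dZ = n₀·(e^(−β·Z₁) − e^(−β·Z₂)) / (β·(Z₂−Z₁))
e^(−0.58×1.6) = 0.3953; e^(−0.58×3.8) = 0.1104
⟨n⟩ = 0.67 × (0.3953 − 0.1104) / (0.58 × 2.2) = 0.67 × 0.2233 = 0.1496

0.150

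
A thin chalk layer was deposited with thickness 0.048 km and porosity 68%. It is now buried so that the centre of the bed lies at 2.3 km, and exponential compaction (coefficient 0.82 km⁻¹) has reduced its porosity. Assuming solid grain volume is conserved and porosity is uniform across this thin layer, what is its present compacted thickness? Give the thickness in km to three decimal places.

0.017 km

Porosity at 2.3 km: n = 0.68·exp(−0.82×2.3) = 0.1031
Solid-volume conservation: h(1−n) = h₀(1−n₀) ⇒ h = h₀·(1−n₀)/(1−n)
h = 0.048 × (1 − 0.68)/(1 − 0.1031) = 0.048 × 0.3568 = 0.0171 km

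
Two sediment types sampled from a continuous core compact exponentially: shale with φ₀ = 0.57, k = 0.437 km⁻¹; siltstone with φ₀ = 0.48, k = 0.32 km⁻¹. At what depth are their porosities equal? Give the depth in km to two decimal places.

1.47 km

Set φ₀ₐ e^(−kₐZ) = φ₀ᵦ e^(−kᵦZ) ⇒ ln(φ₀ₐ/φ₀ᵦ) = (kₐ − kᵦ)·Z
Z = ln(0.57/0.48) / (0.437 − 0.32) = 0.1719 / 0.117 = 1.469 km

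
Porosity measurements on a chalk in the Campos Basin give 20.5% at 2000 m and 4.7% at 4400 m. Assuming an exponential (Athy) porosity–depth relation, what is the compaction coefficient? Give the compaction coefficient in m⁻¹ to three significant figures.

Working in km (1 km = 1000 m; k in km⁻¹ = k in m⁻¹ × 1000):
Athy: φ(d) = φ₀ e^(−kd) ⇒ φ₁/φ₂ = e^{k(d₂−d₁)} ⇒ k = ln(φ₁/φ₂)/(d₂−d₁)
k = ln(0.205/0.047) / (4.4 − 2) = ln(4.362) / 2.4 = 1.4729 / 2.4 = 0.6137 km⁻¹

0.000614 m⁻¹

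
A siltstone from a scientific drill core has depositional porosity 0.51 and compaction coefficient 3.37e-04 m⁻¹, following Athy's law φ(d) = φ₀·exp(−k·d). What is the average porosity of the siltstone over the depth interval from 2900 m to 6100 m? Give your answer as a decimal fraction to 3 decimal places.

0.117

Working in km (1 km = 1000 m; k in km⁻¹ = k in m⁻¹ × 1000):
⟨φ⟩ = (1/(d₂−d₁)) ∫ φ₀ e^(−kd) dd = φ₀·(e^(−k·d₁) − e^(−k·d₂)) / (k·(d₂−d₁))
e^(−0.337×2.9) = 0.3763; e^(−0.337×6.1) = 0.1280
⟨φ⟩ = 0.51 × (0.3763 − 0.1280) / (0.337 × 3.2) = 0.51 × 0.2303 = 0.1174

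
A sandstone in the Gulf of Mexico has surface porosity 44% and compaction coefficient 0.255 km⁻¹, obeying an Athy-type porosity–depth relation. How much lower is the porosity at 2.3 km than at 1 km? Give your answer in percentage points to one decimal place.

n(1) = 0.44·e^(−0.255×1) = 0.3410
n(2.3) = 0.44·e^(−0.255×2.3) = 0.2448
Δn = 0.3410 − 0.2448 = 0.0962

9.6 percentage points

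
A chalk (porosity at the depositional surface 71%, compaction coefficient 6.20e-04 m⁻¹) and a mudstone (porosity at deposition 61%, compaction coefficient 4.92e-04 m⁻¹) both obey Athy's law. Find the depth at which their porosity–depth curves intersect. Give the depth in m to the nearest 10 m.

Working in km (1 km = 1000 m; β in km⁻¹ = β in m⁻¹ × 1000):
Set φ₀ₐ e^(−βₐz) = φ₀ᵦ e^(−βᵦz) ⇒ ln(φ₀ₐ/φ₀ᵦ) = (βₐ − βᵦ)·z
z = ln(0.71/0.61) / (0.62 − 0.492) = 0.1518 / 0.128 = 1.186 km

1190 m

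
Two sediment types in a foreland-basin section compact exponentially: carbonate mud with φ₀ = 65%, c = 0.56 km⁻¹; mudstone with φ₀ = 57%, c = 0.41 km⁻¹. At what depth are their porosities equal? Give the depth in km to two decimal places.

0.88 km

Set φ₀ₐ e^(−cₐd) = φ₀ᵦ e^(−cᵦd) ⇒ ln(φ₀ₐ/φ₀ᵦ) = (cₐ − cᵦ)·d
d = ln(0.65/0.57) / (0.56 − 0.41) = 0.1313 / 0.15 = 0.876 km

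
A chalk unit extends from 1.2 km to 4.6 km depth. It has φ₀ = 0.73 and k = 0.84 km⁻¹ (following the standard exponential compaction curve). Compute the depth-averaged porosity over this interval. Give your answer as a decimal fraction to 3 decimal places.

⟨φ⟩ = (1/(d₂−d₁)) ∫ φ₀ e^(−kd) dd = φ₀·(e^(−k·d₁) − e^(−k·d₂)) / (k·(d₂−d₁))
e^(−0.84×1.2) = 0.3649; e^(−0.84×4.6) = 0.0210
⟨φ⟩ = 0.73 × (0.3649 − 0.0210) / (0.84 × 3.4) = 0.73 × 0.1204 = 0.0879

0.088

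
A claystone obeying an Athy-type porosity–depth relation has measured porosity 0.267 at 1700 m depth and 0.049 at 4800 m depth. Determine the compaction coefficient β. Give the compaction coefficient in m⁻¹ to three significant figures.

Working in km (1 km = 1000 m; β in km⁻¹ = β in m⁻¹ × 1000):
Athy: phi(z) = phi₀ e^(−βz) ⇒ phi₁/phi₂ = e^{β(z₂−z₁)} ⇒ β = ln(phi₁/phi₂)/(z₂−z₁)
β = ln(0.267/0.049) / (4.8 − 1.7) = ln(5.449) / 3.1 = 1.6954 / 3.1 = 0.5469 km⁻¹

0.000547 m⁻¹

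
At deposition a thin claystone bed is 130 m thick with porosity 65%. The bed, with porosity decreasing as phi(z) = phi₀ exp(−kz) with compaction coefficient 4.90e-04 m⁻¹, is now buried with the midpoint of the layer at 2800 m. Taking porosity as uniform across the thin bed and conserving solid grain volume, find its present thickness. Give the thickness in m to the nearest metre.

Working in km (1 km = 1000 m; k in km⁻¹ = k in m⁻¹ × 1000):
Porosity at 2.8 km: phi = 0.65·exp(−0.49×2.8) = 0.1648
Solid-volume conservation: h(1−phi) = h₀(1−phi₀) ⇒ h = h₀·(1−phi₀)/(1−phi)
h = 0.13 × (1 − 0.65)/(1 − 0.1648) = 0.13 × 0.4191 = 0.0545 km

54 m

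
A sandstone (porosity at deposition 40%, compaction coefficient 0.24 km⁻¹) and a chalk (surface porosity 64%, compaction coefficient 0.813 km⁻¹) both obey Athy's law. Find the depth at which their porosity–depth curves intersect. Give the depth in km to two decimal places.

Set φ₀ₐ e^(−cₐd) = φ₀ᵦ e^(−cᵦd) ⇒ ln(φ₀ₐ/φ₀ᵦ) = (cₐ − cᵦ)·d
d = ln(0.4/0.64) / (0.24 − 0.813) = -0.4700 / -0.573 = 0.820 km

0.82 km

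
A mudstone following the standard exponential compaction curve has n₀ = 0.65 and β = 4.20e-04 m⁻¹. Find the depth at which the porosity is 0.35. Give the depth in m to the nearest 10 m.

1470 m

Working in km (1 km = 1000 m; β in km⁻¹ = β in m⁻¹ × 1000):
Invert Athy's law: d = ln(n₀/n) / β
d = ln(0.65/0.35) / 0.42 = ln(1.857) / 0.42 = 0.6190 / 0.42 = 1.474 km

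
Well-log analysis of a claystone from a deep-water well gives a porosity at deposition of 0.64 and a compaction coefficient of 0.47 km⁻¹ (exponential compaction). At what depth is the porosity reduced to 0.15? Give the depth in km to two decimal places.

3.09 km

Invert Athy's law: d = ln(φ₀/φ) / k
d = ln(0.64/0.15) / 0.47 = ln(4.267) / 0.47 = 1.4508 / 0.47 = 3.087 km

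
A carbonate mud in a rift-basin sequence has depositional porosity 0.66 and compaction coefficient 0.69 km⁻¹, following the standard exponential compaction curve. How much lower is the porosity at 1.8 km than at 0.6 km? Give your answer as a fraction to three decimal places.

phi(0.6) = 0.66·e^(−0.69×0.6) = 0.4363
phi(1.8) = 0.66·e^(−0.69×1.8) = 0.1906
Δphi = 0.4363 − 0.1906 = 0.2456

0.246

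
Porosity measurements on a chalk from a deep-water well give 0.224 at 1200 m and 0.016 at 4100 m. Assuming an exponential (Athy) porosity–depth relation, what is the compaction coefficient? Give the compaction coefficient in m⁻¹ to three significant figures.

Working in km (1 km = 1000 m; k in km⁻¹ = k in m⁻¹ × 1000):
Athy: phi(Z) = phi₀ e^(−kZ) ⇒ phi₁/phi₂ = e^{k(Z₂−Z₁)} ⇒ k = ln(phi₁/phi₂)/(Z₂−Z₁)
k = ln(0.224/0.016) / (4.1 − 1.2) = ln(14) / 2.9 = 2.6391 / 2.9 = 0.91 km⁻¹

0.000910 m⁻¹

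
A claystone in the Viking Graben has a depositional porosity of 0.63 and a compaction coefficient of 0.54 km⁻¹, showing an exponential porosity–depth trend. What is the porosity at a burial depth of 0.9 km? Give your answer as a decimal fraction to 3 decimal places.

0.388

phi = phi₀·exp(−c·d) = 0.63 × exp(−0.54 × 0.9) = 0.63 × exp(−0.486)
  = 0.63 × 0.6151 = 0.3875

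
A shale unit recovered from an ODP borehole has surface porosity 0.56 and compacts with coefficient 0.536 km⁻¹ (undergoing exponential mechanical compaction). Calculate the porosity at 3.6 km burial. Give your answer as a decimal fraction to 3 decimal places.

0.081

n = n₀·exp(−β·d) = 0.56 × exp(−0.536 × 3.6) = 0.56 × exp(−1.93)
  = 0.56 × 0.1452 = 0.0813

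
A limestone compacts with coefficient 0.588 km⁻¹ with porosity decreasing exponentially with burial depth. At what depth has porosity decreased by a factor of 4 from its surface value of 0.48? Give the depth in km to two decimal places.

φ/φ₀ = 1/4 ⇒ exp(−β·d) = 1/4 ⇒ d = ln(4) / β
d = 1.3863 / 0.588 = 2.358 km

2.36 km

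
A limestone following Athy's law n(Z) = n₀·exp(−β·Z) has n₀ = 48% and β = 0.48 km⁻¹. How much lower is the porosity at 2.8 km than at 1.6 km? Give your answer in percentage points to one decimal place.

n(1.6) = 0.48·e^(−0.48×1.6) = 0.2227
n(2.8) = 0.48·e^(−0.48×2.8) = 0.1252
Δn = 0.2227 − 0.1252 = 0.0975

9.8 percentage points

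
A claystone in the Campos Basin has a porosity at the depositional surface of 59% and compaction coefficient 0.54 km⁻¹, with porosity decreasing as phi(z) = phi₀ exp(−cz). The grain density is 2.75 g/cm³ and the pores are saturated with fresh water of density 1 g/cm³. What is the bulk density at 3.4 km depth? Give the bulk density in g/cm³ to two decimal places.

Porosity at depth: phi = 0.59·exp(−0.54×3.4) = 0.59×0.1595 = 0.0941
Bulk density: ρ_b = (1−phi)ρ_g + phi·ρ_f = 0.9059×2.75 + 0.0941×1
       = 2.491 + 0.094 = 2.585 g/cm³

2.59 g/cm³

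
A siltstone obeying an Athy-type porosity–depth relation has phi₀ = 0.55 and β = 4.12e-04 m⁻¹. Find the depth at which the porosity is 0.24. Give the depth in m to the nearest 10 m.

2010 m

Working in km (1 km = 1000 m; β in km⁻¹ = β in m⁻¹ × 1000):
Invert Athy's law: Z = ln(phi₀/phi) / β
Z = ln(0.55/0.24) / 0.412 = ln(2.292) / 0.412 = 0.8293 / 0.412 = 2.013 km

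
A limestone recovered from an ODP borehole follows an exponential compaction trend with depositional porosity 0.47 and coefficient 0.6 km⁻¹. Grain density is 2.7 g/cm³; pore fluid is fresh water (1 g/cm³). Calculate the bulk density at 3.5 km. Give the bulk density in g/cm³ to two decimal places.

Porosity at depth: n = 0.47·exp(−0.6×3.5) = 0.47×0.1225 = 0.0576
Bulk density: ρ_b = (1−n)ρ_g + n·ρ_f = 0.9424×2.7 + 0.0576×1
       = 2.545 + 0.058 = 2.602 g/cm³

2.60 g/cm³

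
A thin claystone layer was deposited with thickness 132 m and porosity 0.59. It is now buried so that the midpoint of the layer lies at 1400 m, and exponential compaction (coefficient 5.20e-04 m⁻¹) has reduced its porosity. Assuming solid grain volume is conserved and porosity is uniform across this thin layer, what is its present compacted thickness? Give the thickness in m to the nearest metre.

76 m

Working in km (1 km = 1000 m; k in km⁻¹ = k in m⁻¹ × 1000):
Porosity at 1.4 km: φ = 0.59·exp(−0.52×1.4) = 0.2849
Solid-volume conservation: h(1−φ) = h₀(1−φ₀) ⇒ h = h₀·(1−φ₀)/(1−φ)
h = 0.132 × (1 − 0.59)/(1 − 0.2849) = 0.132 × 0.5733 = 0.0757 km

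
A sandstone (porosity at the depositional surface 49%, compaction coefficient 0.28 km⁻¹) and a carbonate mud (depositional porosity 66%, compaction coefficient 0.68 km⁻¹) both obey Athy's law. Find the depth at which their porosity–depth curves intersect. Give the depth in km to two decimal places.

0.74 km

Set phi₀ₐ e^(−cₐd) = phi₀ᵦ e^(−cᵦd) ⇒ ln(phi₀ₐ/phi₀ᵦ) = (cₐ − cᵦ)·d
d = ln(0.49/0.66) / (0.28 − 0.68) = -0.2978 / -0.4 = 0.745 km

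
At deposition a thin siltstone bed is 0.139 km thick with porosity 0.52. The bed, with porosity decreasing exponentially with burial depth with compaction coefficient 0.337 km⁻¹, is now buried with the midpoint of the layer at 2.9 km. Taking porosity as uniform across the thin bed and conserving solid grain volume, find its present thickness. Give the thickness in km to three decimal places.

0.083 km

Porosity at 2.9 km: n = 0.52·exp(−0.337×2.9) = 0.1957
Solid-volume conservation: h(1−n) = h₀(1−n₀) ⇒ h = h₀·(1−n₀)/(1−n)
h = 0.139 × (1 − 0.52)/(1 − 0.1957) = 0.139 × 0.5968 = 0.0830 km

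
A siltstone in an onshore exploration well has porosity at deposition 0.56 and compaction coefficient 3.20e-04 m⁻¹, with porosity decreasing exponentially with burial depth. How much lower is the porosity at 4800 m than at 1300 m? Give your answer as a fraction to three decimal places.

0.249

Working in km (1 km = 1000 m; k in km⁻¹ = k in m⁻¹ × 1000):
φ(1.3) = 0.56·e^(−0.32×1.3) = 0.3694
φ(4.8) = 0.56·e^(−0.32×4.8) = 0.1205
Δφ = 0.3694 − 0.1205 = 0.2489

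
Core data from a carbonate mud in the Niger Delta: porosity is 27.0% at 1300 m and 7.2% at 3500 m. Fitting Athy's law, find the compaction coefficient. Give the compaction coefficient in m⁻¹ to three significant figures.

Working in km (1 km = 1000 m; β in km⁻¹ = β in m⁻¹ × 1000):
Athy: phi(Z) = phi₀ e^(−βZ) ⇒ phi₁/phi₂ = e^{β(Z₂−Z₁)} ⇒ β = ln(phi₁/phi₂)/(Z₂−Z₁)
β = ln(0.27/0.072) / (3.5 − 1.3) = ln(3.75) / 2.2 = 1.3218 / 2.2 = 0.6008 km⁻¹

0.000601 m⁻¹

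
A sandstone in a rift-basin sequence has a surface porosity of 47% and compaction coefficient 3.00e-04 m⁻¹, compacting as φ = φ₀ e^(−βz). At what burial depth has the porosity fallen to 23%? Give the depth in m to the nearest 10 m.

Working in km (1 km = 1000 m; β in km⁻¹ = β in m⁻¹ × 1000):
Invert Athy's law: z = ln(φ₀/φ) / β
z = ln(0.47/0.23) / 0.3 = ln(2.043) / 0.3 = 0.7147 / 0.3 = 2.382 km

2380 m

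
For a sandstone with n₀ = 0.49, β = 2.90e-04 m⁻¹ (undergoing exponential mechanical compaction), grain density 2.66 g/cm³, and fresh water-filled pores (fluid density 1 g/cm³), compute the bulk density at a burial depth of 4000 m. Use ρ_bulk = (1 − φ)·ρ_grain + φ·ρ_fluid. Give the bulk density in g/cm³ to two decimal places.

2.41 g/cm³

Working in km (1 km = 1000 m; β in km⁻¹ = β in m⁻¹ × 1000):
Porosity at depth: n = 0.49·exp(−0.29×4) = 0.49×0.3135 = 0.1536
Bulk density: ρ_b = (1−n)ρ_g + n·ρ_f = 0.8464×2.66 + 0.1536×1
       = 2.251 + 0.154 = 2.405 g/cm³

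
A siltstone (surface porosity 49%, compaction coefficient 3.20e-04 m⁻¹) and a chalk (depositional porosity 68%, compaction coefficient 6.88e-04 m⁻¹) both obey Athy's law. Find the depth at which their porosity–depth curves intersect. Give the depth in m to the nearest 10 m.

890 m

Working in km (1 km = 1000 m; c in km⁻¹ = c in m⁻¹ × 1000):
Set phi₀ₐ e^(−cₐZ) = phi₀ᵦ e^(−cᵦZ) ⇒ ln(phi₀ₐ/phi₀ᵦ) = (cₐ − cᵦ)·Z
Z = ln(0.49/0.68) / (0.32 − 0.688) = -0.3277 / -0.368 = 0.890 km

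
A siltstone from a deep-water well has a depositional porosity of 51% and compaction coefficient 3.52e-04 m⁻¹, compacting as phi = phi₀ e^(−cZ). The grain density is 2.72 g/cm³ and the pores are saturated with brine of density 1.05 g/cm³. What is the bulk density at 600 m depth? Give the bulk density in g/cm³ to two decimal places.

2.03 g/cm³

Working in km (1 km = 1000 m; c in km⁻¹ = c in m⁻¹ × 1000):
Porosity at depth: phi = 0.51·exp(−0.352×0.6) = 0.51×0.8096 = 0.4129
Bulk density: ρ_b = (1−phi)ρ_g + phi·ρ_f = 0.5871×2.72 + 0.4129×1.05
       = 1.597 + 0.434 = 2.030 g/cm³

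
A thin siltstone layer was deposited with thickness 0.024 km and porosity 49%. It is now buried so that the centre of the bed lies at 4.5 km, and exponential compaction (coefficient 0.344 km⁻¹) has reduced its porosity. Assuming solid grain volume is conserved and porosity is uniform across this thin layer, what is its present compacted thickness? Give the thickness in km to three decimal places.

0.014 km

Porosity at 4.5 km: n = 0.49·exp(−0.344×4.5) = 0.1042
Solid-volume conservation: h(1−n) = h₀(1−n₀) ⇒ h = h₀·(1−n₀)/(1−n)
h = 0.024 × (1 − 0.49)/(1 − 0.1042) = 0.024 × 0.5693 = 0.0137 km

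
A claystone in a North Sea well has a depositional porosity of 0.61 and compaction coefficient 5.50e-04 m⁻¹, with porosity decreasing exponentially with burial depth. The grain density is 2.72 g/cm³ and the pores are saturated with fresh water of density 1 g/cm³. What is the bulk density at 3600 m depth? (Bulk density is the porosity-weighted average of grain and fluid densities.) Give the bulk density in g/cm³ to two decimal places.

2.58 g/cm³

Working in km (1 km = 1000 m; c in km⁻¹ = c in m⁻¹ × 1000):
Porosity at depth: n = 0.61·exp(−0.55×3.6) = 0.61×0.1381 = 0.0842
Bulk density: ρ_b = (1−n)ρ_g + n·ρ_f = 0.9158×2.72 + 0.0842×1
       = 2.491 + 0.084 = 2.575 g/cm³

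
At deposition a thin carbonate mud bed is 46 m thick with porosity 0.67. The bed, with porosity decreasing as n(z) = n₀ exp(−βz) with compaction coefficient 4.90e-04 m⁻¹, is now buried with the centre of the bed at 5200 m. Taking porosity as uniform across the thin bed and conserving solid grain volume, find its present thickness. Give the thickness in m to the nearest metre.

16 m

Working in km (1 km = 1000 m; β in km⁻¹ = β in m⁻¹ × 1000):
Porosity at 5.2 km: n = 0.67·exp(−0.49×5.2) = 0.0524
Solid-volume conservation: h(1−n) = h₀(1−n₀) ⇒ h = h₀·(1−n₀)/(1−n)
h = 0.046 × (1 − 0.67)/(1 − 0.0524) = 0.046 × 0.3483 = 0.0160 km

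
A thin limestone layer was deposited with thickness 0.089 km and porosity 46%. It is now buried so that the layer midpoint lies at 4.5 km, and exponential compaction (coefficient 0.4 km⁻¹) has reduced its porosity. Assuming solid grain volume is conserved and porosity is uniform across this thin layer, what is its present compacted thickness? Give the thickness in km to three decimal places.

Porosity at 4.5 km: phi = 0.46·exp(−0.4×4.5) = 0.0760
Solid-volume conservation: h(1−phi) = h₀(1−phi₀) ⇒ h = h₀·(1−phi₀)/(1−phi)
h = 0.089 × (1 − 0.46)/(1 − 0.0760) = 0.089 × 0.5844 = 0.0520 km

0.052 km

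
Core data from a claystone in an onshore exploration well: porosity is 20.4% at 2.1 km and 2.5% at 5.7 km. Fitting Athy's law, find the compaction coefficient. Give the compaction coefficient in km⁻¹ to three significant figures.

Athy: φ(Z) = φ₀ e^(−kZ) ⇒ φ₁/φ₂ = e^{k(Z₂−Z₁)} ⇒ k = ln(φ₁/φ₂)/(Z₂−Z₁)
k = ln(0.204/0.025) / (5.7 − 2.1) = ln(8.16) / 3.6 = 2.0992 / 3.6 = 0.5831 km⁻¹

0.583 km⁻¹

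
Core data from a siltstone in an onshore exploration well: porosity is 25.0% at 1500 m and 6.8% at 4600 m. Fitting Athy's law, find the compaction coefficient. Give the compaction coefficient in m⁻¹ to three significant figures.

Working in km (1 km = 1000 m; c in km⁻¹ = c in m⁻¹ × 1000):
Athy: phi(Z) = phi₀ e^(−cZ) ⇒ phi₁/phi₂ = e^{c(Z₂−Z₁)} ⇒ c = ln(phi₁/phi₂)/(Z₂−Z₁)
c = ln(0.25/0.068) / (4.6 − 1.5) = ln(3.676) / 3.1 = 1.3020 / 3.1 = 0.42 km⁻¹

0.000420 m⁻¹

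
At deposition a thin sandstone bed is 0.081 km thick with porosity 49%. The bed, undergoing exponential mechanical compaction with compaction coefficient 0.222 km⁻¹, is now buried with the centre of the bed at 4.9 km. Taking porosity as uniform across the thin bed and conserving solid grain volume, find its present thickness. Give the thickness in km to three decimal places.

0.049 km

Porosity at 4.9 km: φ = 0.49·exp(−0.222×4.9) = 0.1651
Solid-volume conservation: h(1−φ) = h₀(1−φ₀) ⇒ h = h₀·(1−φ₀)/(1−φ)
h = 0.081 × (1 − 0.49)/(1 − 0.1651) = 0.081 × 0.6109 = 0.0495 km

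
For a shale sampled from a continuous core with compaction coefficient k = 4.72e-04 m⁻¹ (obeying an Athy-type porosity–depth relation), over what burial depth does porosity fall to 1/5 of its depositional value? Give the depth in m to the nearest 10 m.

Working in km (1 km = 1000 m; k in km⁻¹ = k in m⁻¹ × 1000):
n/n₀ = 1/5 ⇒ exp(−k·z) = 1/5 ⇒ z = ln(5) / k
z = 1.6094 / 0.472 = 3.410 km

3410 m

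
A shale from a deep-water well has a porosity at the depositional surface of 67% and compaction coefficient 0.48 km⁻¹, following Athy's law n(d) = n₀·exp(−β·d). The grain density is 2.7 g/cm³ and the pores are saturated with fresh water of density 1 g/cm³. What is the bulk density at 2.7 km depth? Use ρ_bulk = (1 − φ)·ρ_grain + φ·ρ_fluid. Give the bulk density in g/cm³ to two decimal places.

Porosity at depth: n = 0.67·exp(−0.48×2.7) = 0.67×0.2736 = 0.1833
Bulk density: ρ_b = (1−n)ρ_g + n·ρ_f = 0.8167×2.7 + 0.1833×1
       = 2.205 + 0.183 = 2.388 g/cm³

2.39 g/cm³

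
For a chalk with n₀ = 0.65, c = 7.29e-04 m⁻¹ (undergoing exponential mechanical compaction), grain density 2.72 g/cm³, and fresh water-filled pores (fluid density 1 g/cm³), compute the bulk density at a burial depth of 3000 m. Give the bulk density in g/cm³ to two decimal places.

Working in km (1 km = 1000 m; c in km⁻¹ = c in m⁻¹ × 1000):
Porosity at depth: n = 0.65·exp(−0.729×3) = 0.65×0.1123 = 0.0730
Bulk density: ρ_b = (1−n)ρ_g + n·ρ_f = 0.9270×2.72 + 0.0730×1
       = 2.522 + 0.073 = 2.595 g/cm³

2.59 g/cm³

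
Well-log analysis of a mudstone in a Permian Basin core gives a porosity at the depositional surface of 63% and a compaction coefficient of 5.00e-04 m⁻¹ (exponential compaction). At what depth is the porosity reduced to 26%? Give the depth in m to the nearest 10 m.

1770 m

Working in km (1 km = 1000 m; k in km⁻¹ = k in m⁻¹ × 1000):
Invert Athy's law: Z = ln(φ₀/φ) / k
Z = ln(0.63/0.26) / 0.5 = ln(2.423) / 0.5 = 0.8850 / 0.5 = 1.770 km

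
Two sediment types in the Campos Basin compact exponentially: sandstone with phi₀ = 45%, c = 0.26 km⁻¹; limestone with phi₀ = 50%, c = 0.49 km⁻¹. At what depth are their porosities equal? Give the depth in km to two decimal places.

0.46 km

Set phi₀ₐ e^(−cₐd) = phi₀ᵦ e^(−cᵦd) ⇒ ln(phi₀ₐ/phi₀ᵦ) = (cₐ − cᵦ)·d
d = ln(0.45/0.5) / (0.26 − 0.49) = -0.1054 / -0.23 = 0.458 km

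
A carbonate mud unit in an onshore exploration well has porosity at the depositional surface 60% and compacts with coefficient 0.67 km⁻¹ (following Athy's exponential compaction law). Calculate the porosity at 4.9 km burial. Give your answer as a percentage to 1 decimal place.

2.3%

n = n₀·exp(−β·z) = 0.6 × exp(−0.67 × 4.9) = 0.6 × exp(−3.283)
  = 0.6 × 0.0375 = 0.0225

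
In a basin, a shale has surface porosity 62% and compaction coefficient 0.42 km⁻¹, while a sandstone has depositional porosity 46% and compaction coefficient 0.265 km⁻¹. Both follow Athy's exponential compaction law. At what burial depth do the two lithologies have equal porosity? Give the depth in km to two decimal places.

1.93 km

Set phi₀ₐ e^(−cₐZ) = phi₀ᵦ e^(−cᵦZ) ⇒ ln(phi₀ₐ/phi₀ᵦ) = (cₐ − cᵦ)·Z
Z = ln(0.62/0.46) / (0.42 − 0.265) = 0.2985 / 0.155 = 1.926 km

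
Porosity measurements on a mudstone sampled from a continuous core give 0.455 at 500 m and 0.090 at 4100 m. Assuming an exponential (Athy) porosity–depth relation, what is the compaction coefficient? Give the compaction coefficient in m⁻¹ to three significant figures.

0.000450 m⁻¹

Working in km (1 km = 1000 m; c in km⁻¹ = c in m⁻¹ × 1000):
Athy: n(Z) = n₀ e^(−cZ) ⇒ n₁/n₂ = e^{c(Z₂−Z₁)} ⇒ c = ln(n₁/n₂)/(Z₂−Z₁)
c = ln(0.455/0.09) / (4.1 − 0.5) = ln(5.056) / 3.6 = 1.6205 / 3.6 = 0.4501 km⁻¹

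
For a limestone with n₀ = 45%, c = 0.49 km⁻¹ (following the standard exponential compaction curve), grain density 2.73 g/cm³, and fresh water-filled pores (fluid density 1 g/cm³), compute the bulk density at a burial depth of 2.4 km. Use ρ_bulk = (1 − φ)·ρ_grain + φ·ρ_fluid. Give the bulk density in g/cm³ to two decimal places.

2.49 g/cm³

Porosity at depth: n = 0.45·exp(−0.49×2.4) = 0.45×0.3085 = 0.1388
Bulk density: ρ_b = (1−n)ρ_g + n·ρ_f = 0.8612×2.73 + 0.1388×1
       = 2.351 + 0.139 = 2.490 g/cm³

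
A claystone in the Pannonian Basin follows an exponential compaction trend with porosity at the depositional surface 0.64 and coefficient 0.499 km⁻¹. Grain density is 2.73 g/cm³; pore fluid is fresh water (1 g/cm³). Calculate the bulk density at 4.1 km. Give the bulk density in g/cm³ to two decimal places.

Porosity at depth: phi = 0.64·exp(−0.499×4.1) = 0.64×0.1293 = 0.0827
Bulk density: ρ_b = (1−phi)ρ_g + phi·ρ_f = 0.9173×2.73 + 0.0827×1
       = 2.504 + 0.083 = 2.587 g/cm³

2.59 g/cm³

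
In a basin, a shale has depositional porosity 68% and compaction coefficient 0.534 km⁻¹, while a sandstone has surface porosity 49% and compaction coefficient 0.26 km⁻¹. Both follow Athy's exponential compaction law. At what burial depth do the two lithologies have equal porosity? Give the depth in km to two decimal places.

1.20 km

Set phi₀ₐ e^(−cₐZ) = phi₀ᵦ e^(−cᵦZ) ⇒ ln(phi₀ₐ/phi₀ᵦ) = (cₐ − cᵦ)·Z
Z = ln(0.68/0.49) / (0.534 − 0.26) = 0.3277 / 0.274 = 1.196 km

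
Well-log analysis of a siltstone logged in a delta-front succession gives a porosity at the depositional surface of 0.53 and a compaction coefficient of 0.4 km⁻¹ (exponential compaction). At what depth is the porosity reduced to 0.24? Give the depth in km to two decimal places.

1.98 km

Invert Athy's law: z = ln(φ₀/φ) / k
z = ln(0.53/0.24) / 0.4 = ln(2.208) / 0.4 = 0.7922 / 0.4 = 1.981 km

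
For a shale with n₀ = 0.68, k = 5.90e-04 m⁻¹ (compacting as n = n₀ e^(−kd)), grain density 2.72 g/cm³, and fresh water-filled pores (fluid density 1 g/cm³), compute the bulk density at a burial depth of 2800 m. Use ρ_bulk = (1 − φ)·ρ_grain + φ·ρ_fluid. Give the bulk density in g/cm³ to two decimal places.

2.50 g/cm³

Working in km (1 km = 1000 m; k in km⁻¹ = k in m⁻¹ × 1000):
Porosity at depth: n = 0.68·exp(−0.59×2.8) = 0.68×0.1917 = 0.1303
Bulk density: ρ_b = (1−n)ρ_g + n·ρ_f = 0.8697×2.72 + 0.1303×1
       = 2.365 + 0.130 = 2.496 g/cm³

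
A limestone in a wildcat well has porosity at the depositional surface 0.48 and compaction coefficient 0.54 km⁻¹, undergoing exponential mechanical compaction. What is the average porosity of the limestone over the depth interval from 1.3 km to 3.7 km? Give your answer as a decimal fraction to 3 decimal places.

0.133

⟨φ⟩ = (1/(z₂−z₁)) ∫ φ₀ e^(−cz) dz = φ₀·(e^(−c·z₁) − e^(−c·z₂)) / (c·(z₂−z₁))
e^(−0.54×1.3) = 0.4956; e^(−0.54×3.7) = 0.1356
⟨φ⟩ = 0.48 × (0.4956 − 0.1356) / (0.54 × 2.4) = 0.48 × 0.2778 = 0.1333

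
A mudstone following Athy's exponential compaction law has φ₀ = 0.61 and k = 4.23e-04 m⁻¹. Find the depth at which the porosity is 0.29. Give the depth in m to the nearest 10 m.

Working in km (1 km = 1000 m; k in km⁻¹ = k in m⁻¹ × 1000):
Invert Athy's law: Z = ln(φ₀/φ) / k
Z = ln(0.61/0.29) / 0.423 = ln(2.103) / 0.423 = 0.7436 / 0.423 = 1.758 km

1760 m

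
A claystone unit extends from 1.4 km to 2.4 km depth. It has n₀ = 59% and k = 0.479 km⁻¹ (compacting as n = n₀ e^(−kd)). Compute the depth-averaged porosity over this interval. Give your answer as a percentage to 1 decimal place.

24.0%

⟨n⟩ = (1/(d₂−d₁)) ∫ n₀ e^(−kd) dd = n₀·(e^(−k·d₁) − e^(−k·d₂)) / (k·(d₂−d₁))
e^(−0.479×1.4) = 0.5114; e^(−0.479×2.4) = 0.3168
⟨n⟩ = 0.59 × (0.5114 − 0.3168) / (0.479 × 1) = 0.59 × 0.4063 = 0.2397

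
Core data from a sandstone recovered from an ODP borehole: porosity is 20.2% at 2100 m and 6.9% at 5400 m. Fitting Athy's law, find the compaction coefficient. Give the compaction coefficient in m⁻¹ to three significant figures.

Working in km (1 km = 1000 m; k in km⁻¹ = k in m⁻¹ × 1000):
Athy: φ(Z) = φ₀ e^(−kZ) ⇒ φ₁/φ₂ = e^{k(Z₂−Z₁)} ⇒ k = ln(φ₁/φ₂)/(Z₂−Z₁)
k = ln(0.202/0.069) / (5.4 − 2.1) = ln(2.928) / 3.3 = 1.0742 / 3.3 = 0.3255 km⁻¹

0.000326 m⁻¹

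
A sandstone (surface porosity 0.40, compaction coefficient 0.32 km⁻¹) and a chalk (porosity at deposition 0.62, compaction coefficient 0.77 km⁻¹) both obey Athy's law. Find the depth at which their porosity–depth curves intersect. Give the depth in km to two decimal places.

0.97 km

Set n₀ₐ e^(−βₐZ) = n₀ᵦ e^(−βᵦZ) ⇒ ln(n₀ₐ/n₀ᵦ) = (βₐ − βᵦ)·Z
Z = ln(0.4/0.62) / (0.32 − 0.77) = -0.4383 / -0.45 = 0.974 km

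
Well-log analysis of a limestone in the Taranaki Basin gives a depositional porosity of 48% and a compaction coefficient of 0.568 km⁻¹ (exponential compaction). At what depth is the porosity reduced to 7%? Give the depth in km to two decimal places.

3.39 km

Invert Athy's law: Z = ln(n₀/n) / k
Z = ln(0.48/0.07) / 0.568 = ln(6.857) / 0.568 = 1.9253 / 0.568 = 3.390 km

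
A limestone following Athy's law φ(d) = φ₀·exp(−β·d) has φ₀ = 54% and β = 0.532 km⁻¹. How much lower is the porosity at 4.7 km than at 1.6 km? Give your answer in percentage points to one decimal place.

φ(1.6) = 0.54·e^(−0.532×1.6) = 0.2305
φ(4.7) = 0.54·e^(−0.532×4.7) = 0.0443
Δφ = 0.2305 − 0.0443 = 0.1862

18.6 percentage points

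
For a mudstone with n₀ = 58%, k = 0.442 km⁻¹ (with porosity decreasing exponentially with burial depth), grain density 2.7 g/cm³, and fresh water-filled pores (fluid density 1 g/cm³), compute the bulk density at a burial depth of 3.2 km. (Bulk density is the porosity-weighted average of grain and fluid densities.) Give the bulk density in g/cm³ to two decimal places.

2.46 g/cm³

Porosity at depth: n = 0.58·exp(−0.442×3.2) = 0.58×0.2431 = 0.1410
Bulk density: ρ_b = (1−n)ρ_g + n·ρ_f = 0.8590×2.7 + 0.1410×1
       = 2.319 + 0.141 = 2.460 g/cm³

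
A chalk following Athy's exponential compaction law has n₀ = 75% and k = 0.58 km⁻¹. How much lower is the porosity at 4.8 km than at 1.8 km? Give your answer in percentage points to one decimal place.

21.8 percentage points

n(1.8) = 0.75·e^(−0.58×1.8) = 0.2640
n(4.8) = 0.75·e^(−0.58×4.8) = 0.0463
Δn = 0.2640 − 0.0463 = 0.2177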